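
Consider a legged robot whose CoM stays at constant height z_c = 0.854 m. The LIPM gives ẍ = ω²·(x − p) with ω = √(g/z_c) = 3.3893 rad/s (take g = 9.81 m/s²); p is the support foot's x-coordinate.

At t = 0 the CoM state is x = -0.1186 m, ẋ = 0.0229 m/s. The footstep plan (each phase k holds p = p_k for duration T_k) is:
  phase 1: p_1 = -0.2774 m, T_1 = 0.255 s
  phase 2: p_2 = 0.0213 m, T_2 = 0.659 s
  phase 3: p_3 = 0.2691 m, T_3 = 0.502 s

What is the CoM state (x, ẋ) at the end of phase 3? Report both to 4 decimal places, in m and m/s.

phase 1: p=-0.2774, T=0.255, ωT=0.864271, cosh=1.397317, sinh=0.975959; start (x,ẋ)=(-0.118600, 0.022900) → end (x,ẋ)=(-0.048912, 0.557280)
phase 2: p=0.0213, T=0.659, ωT=2.233549, cosh=4.720037, sinh=4.612890; start (x,ẋ)=(-0.048912, 0.557280) → end (x,ẋ)=(0.448364, 1.532658)
phase 3: p=0.2691, T=0.502, ωT=1.701429, cosh=2.832098, sinh=2.649675; start (x,ẋ)=(0.448364, 1.532658) → end (x,ẋ)=(1.974990, 5.950527)

x = 1.9750, ẋ = 5.9505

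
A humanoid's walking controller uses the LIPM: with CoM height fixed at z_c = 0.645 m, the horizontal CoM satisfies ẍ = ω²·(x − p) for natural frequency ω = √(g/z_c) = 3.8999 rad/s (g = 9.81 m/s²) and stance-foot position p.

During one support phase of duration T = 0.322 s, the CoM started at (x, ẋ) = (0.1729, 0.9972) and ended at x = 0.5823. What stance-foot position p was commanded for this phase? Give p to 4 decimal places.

ωT = 3.8999·0.322 = 1.255768; cosh(ωT) = 1.897695, sinh(ωT) = 1.612838
x(T) = p + (x₀−p)·cosh(ωT) + (ẋ₀/ω)·sinh(ωT) ⇒ p·(1 − cosh) = x(T) − x₀·cosh − (ẋ₀/ω)·sinh
numerator   = 0.5823 − (0.1729)·1.897695 − (0.9972/3.8999)·1.612838 = -0.158212
denominator = 1 − 1.897695 = -0.897695
p = -0.158212 / -0.897695 = 0.1762

p = 0.1762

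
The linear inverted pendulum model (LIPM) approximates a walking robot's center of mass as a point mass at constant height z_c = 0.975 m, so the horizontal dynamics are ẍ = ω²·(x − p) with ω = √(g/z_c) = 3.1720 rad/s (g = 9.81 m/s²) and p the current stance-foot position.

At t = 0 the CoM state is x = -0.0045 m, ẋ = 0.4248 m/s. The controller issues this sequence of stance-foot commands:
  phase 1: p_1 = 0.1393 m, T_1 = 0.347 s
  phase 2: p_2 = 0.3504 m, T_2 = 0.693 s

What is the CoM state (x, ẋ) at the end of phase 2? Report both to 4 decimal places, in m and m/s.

x = -0.7511, ẋ = -3.3870

phase 1: p=0.1393, T=0.347, ωT=1.100684, cosh=1.669433, sinh=1.336789; start (x,ẋ)=(-0.004500, 0.424800) → end (x,ẋ)=(0.078261, 0.099421)
phase 2: p=0.3504, T=0.693, ωT=2.198196, cosh=4.559875, sinh=4.448872; start (x,ẋ)=(0.078261, 0.099421) → end (x,ẋ)=(-0.751079, -3.387034)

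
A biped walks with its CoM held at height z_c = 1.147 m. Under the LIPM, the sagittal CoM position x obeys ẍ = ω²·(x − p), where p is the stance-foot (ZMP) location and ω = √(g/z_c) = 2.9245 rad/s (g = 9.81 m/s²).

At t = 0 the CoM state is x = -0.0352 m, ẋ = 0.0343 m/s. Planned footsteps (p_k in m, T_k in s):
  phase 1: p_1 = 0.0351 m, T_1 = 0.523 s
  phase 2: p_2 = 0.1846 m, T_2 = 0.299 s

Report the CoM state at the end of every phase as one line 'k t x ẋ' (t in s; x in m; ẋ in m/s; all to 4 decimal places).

1 0.5230 -0.1090 -0.3694
2 0.8220 -0.3536 -1.3699

phase 1: p=0.0351, T=0.523, ωT=1.529514, cosh=2.416286, sinh=2.199645; start (x,ẋ)=(-0.035200, 0.034300) → end (x,ẋ)=(-0.108966, -0.369352)
phase 2: p=0.1846, T=0.299, ωT=0.874425, cosh=1.407300, sinh=0.990198; start (x,ẋ)=(-0.108966, -0.369352) → end (x,ẋ)=(-0.353593, -1.369908)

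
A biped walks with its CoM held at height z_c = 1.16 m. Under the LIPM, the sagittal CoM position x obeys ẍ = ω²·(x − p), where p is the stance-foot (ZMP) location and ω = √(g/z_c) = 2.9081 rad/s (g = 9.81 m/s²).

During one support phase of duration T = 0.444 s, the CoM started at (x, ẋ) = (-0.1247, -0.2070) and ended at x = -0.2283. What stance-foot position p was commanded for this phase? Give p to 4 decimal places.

p = -0.1415

ωT = 2.9081·0.444 = 1.291196; cosh(ωT) = 1.956039, sinh(ωT) = 1.681097
x(T) = p + (x₀−p)·cosh(ωT) + (ẋ₀/ω)·sinh(ωT) ⇒ p·(1 − cosh) = x(T) − x₀·cosh − (ẋ₀/ω)·sinh
numerator   = -0.2283 − (-0.1247)·1.956039 − (-0.2070/2.9081)·1.681097 = 0.135279
denominator = 1 − 1.956039 = -0.956039
p = 0.135279 / -0.956039 = -0.1415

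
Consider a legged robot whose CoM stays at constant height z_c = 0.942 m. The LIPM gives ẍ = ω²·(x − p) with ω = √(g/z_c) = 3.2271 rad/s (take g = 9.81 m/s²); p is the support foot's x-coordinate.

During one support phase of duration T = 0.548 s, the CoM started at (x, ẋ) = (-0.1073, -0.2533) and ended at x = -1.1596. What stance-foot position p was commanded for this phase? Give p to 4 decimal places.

ωT = 3.2271·0.548 = 1.768451; cosh(ωT) = 3.016181, sinh(ωT) = 2.845584
x(T) = p + (x₀−p)·cosh(ωT) + (ẋ₀/ω)·sinh(ωT) ⇒ p·(1 − cosh) = x(T) − x₀·cosh − (ẋ₀/ω)·sinh
numerator   = -1.1596 − (-0.1073)·3.016181 − (-0.2533/3.2271)·2.845584 = -0.612610
denominator = 1 − 3.016181 = -2.016181
p = -0.612610 / -2.016181 = 0.3038

p = 0.3038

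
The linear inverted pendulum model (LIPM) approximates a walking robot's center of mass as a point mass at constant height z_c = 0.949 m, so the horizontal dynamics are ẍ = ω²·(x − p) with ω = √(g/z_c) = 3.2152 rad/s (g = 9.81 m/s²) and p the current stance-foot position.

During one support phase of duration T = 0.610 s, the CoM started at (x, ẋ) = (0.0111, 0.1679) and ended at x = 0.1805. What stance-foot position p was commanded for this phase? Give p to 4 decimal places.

ωT = 3.2152·0.610 = 1.961272; cosh(ωT) = 3.624521, sinh(ωT) = 3.483842
x(T) = p + (x₀−p)·cosh(ωT) + (ẋ₀/ω)·sinh(ωT) ⇒ p·(1 − cosh) = x(T) − x₀·cosh − (ẋ₀/ω)·sinh
numerator   = 0.1805 − (0.0111)·3.624521 − (0.1679/3.2152)·3.483842 = -0.041661
denominator = 1 − 3.624521 = -2.624521
p = -0.041661 / -2.624521 = 0.0159

p = 0.0159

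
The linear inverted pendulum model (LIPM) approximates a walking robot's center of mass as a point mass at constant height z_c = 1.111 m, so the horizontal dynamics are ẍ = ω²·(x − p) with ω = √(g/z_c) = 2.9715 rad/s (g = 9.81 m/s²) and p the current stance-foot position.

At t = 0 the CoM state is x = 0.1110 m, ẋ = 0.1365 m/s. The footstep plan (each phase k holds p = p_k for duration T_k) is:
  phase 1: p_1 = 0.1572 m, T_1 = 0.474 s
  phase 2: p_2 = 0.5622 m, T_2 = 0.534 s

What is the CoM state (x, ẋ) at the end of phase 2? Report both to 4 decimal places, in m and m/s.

phase 1: p=0.1572, T=0.474, ωT=1.408491, cosh=2.167146, sinh=1.922634; start (x,ẋ)=(0.111000, 0.136500) → end (x,ẋ)=(0.145397, 0.031870)
phase 2: p=0.5622, T=0.534, ωT=1.586781, cosh=2.546286, sinh=2.341703; start (x,ẋ)=(0.145397, 0.031870) → end (x,ẋ)=(-0.473985, -2.819122)

x = -0.4740, ẋ = -2.8191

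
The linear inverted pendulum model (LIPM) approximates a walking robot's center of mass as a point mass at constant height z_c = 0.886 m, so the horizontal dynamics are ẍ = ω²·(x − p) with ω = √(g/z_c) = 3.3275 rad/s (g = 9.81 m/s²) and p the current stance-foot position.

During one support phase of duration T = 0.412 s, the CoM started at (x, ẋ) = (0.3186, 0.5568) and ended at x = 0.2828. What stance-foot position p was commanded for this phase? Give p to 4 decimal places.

p = 0.6325

ωT = 3.3275·0.412 = 1.370930; cosh(ωT) = 2.096442, sinh(ωT) = 1.842571
x(T) = p + (x₀−p)·cosh(ωT) + (ẋ₀/ω)·sinh(ωT) ⇒ p·(1 − cosh) = x(T) − x₀·cosh − (ẋ₀/ω)·sinh
numerator   = 0.2828 − (0.3186)·2.096442 − (0.5568/3.3275)·1.842571 = -0.693449
denominator = 1 − 2.096442 = -1.096442
p = -0.693449 / -1.096442 = 0.6325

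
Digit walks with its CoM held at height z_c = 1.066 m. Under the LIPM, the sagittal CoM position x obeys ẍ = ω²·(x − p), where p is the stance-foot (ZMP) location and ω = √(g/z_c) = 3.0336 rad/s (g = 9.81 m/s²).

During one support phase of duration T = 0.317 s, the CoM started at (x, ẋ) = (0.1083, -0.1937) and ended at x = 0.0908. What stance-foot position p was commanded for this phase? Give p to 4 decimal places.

p = 0.0005

ωT = 3.0336·0.317 = 0.961651; cosh(ωT) = 1.499137, sinh(ωT) = 1.116876
x(T) = p + (x₀−p)·cosh(ωT) + (ẋ₀/ω)·sinh(ωT) ⇒ p·(1 − cosh) = x(T) − x₀·cosh − (ẋ₀/ω)·sinh
numerator   = 0.0908 − (0.1083)·1.499137 − (-0.1937/3.0336)·1.116876 = -0.000242
denominator = 1 − 1.499137 = -0.499137
p = -0.000242 / -0.499137 = 0.0005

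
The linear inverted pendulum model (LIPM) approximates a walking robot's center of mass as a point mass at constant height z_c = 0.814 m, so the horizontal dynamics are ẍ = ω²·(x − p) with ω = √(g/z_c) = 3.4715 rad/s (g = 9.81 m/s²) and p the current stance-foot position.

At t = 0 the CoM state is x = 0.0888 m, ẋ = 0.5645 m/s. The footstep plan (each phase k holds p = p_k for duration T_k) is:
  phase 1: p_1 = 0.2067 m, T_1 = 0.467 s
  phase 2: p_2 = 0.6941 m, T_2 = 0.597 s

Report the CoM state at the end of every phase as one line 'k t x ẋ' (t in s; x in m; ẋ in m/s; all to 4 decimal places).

1 0.4670 0.2921 0.4889
2 1.0640 -0.3777 -3.4834

phase 1: p=0.2067, T=0.467, ωT=1.621190, cosh=2.628386, sinh=2.430723; start (x,ẋ)=(0.088800, 0.564500) → end (x,ẋ)=(0.292073, 0.488854)
phase 2: p=0.6941, T=0.597, ωT=2.072485, cosh=4.035209, sinh=3.909336; start (x,ẋ)=(0.292073, 0.488854) → end (x,ẋ)=(-0.377654, -3.483390)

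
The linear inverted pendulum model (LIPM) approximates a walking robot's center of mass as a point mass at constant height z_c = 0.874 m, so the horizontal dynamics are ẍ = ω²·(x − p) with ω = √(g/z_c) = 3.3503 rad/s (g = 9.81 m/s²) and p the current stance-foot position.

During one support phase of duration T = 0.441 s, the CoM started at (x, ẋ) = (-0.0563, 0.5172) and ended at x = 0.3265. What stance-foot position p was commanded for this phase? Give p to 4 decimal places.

p = -0.1040

ωT = 3.3503·0.441 = 1.477482; cosh(ωT) = 2.305056, sinh(ωT) = 2.076844
x(T) = p + (x₀−p)·cosh(ωT) + (ẋ₀/ω)·sinh(ωT) ⇒ p·(1 − cosh) = x(T) − x₀·cosh − (ẋ₀/ω)·sinh
numerator   = 0.3265 − (-0.0563)·2.305056 − (0.5172/3.3503)·2.076844 = 0.135663
denominator = 1 − 2.305056 = -1.305056
p = 0.135663 / -1.305056 = -0.1040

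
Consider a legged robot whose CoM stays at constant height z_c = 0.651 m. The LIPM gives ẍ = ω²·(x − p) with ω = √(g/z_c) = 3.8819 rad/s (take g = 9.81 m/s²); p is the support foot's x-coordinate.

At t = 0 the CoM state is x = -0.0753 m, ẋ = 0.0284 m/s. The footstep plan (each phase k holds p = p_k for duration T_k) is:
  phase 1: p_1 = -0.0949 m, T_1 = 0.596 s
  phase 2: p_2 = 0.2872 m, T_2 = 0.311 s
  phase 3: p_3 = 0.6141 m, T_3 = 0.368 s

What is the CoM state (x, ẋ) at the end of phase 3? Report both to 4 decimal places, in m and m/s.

x = -0.8879, ẋ = -5.4206

phase 1: p=-0.0949, T=0.596, ωT=2.313612, cosh=5.104893, sinh=5.005990; start (x,ẋ)=(-0.075300, 0.028400) → end (x,ẋ)=(0.041780, 0.525861)
phase 2: p=0.2872, T=0.311, ωT=1.207271, cosh=1.821679, sinh=1.522666; start (x,ẋ)=(0.041780, 0.525861) → end (x,ẋ)=(0.046391, -0.492690)
phase 3: p=0.6141, T=0.368, ωT=1.428539, cosh=2.206129, sinh=1.966470; start (x,ẋ)=(0.046391, -0.492690) → end (x,ẋ)=(-0.887923, -5.420625)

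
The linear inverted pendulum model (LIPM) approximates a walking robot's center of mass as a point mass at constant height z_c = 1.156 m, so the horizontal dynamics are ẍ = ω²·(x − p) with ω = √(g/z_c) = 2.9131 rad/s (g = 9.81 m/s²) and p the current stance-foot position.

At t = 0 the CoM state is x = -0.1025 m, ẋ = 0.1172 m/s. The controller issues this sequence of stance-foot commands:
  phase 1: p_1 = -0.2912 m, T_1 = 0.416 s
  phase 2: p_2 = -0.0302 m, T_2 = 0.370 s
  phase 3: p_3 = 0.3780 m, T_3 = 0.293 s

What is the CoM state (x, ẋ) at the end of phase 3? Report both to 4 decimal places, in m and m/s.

x = 1.5490, ẋ = 4.0092

phase 1: p=-0.2912, T=0.416, ωT=1.211850, cosh=1.828670, sinh=1.531023; start (x,ẋ)=(-0.102500, 0.117200) → end (x,ẋ)=(0.115466, 1.055927)
phase 2: p=-0.0302, T=0.370, ωT=1.077847, cosh=1.639337, sinh=1.299010; start (x,ẋ)=(0.115466, 1.055927) → end (x,ẋ)=(0.679455, 2.282241)
phase 3: p=0.3780, T=0.293, ωT=0.853538, cosh=1.386923, sinh=0.961017; start (x,ẋ)=(0.679455, 2.282241) → end (x,ẋ)=(1.548995, 4.009227)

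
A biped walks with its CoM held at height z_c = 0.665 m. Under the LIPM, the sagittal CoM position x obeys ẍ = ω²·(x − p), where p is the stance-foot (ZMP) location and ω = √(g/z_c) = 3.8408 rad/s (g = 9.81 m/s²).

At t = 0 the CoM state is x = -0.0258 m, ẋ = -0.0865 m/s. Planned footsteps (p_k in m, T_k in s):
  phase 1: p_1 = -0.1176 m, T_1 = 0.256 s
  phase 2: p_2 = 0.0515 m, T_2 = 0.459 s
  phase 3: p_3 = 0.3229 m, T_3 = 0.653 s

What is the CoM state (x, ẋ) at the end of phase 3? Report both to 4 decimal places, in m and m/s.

phase 1: p=-0.1176, T=0.256, ωT=0.983245, cosh=1.523606, sinh=1.149510; start (x,ẋ)=(-0.025800, -0.086500) → end (x,ẋ)=(-0.003622, 0.273509)
phase 2: p=0.0515, T=0.459, ωT=1.762927, cosh=3.000509, sinh=2.828967; start (x,ẋ)=(-0.003622, 0.273509) → end (x,ẋ)=(0.087562, 0.221743)
phase 3: p=0.3229, T=0.653, ωT=2.508042, cosh=6.181146, sinh=6.099719; start (x,ẋ)=(0.087562, 0.221743) → end (x,ẋ)=(-0.779601, -4.142827)

x = -0.7796, ẋ = -4.1428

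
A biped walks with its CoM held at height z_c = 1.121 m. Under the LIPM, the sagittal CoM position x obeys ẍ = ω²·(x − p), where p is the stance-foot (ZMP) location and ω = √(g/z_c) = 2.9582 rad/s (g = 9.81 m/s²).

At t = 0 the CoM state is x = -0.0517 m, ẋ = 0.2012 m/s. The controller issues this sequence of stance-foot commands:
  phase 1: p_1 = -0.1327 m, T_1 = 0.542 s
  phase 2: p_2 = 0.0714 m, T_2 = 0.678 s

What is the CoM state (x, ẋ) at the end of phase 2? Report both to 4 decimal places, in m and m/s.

phase 1: p=-0.1327, T=0.542, ωT=1.603344, cosh=2.585424, sinh=2.384201; start (x,ẋ)=(-0.051700, 0.201200) → end (x,ẋ)=(0.238879, 1.091476)
phase 2: p=0.0714, T=0.678, ωT=2.005660, cosh=3.782783, sinh=3.648211; start (x,ẋ)=(0.238879, 1.091476) → end (x,ẋ)=(2.051004, 5.936274)

x = 2.0510, ẋ = 5.9363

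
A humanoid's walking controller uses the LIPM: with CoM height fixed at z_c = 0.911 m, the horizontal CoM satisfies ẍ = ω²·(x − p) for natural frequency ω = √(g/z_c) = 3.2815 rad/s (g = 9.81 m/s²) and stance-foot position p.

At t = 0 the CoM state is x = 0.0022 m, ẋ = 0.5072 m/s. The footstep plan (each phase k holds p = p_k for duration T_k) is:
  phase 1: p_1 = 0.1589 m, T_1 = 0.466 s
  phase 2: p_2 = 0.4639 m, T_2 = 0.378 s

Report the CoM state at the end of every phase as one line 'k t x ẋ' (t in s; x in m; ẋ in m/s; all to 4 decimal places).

phase 1: p=0.1589, T=0.466, ωT=1.529179, cosh=2.415550, sinh=2.198837; start (x,ẋ)=(0.002200, 0.507200) → end (x,ẋ)=(0.120243, 0.094501)
phase 2: p=0.4639, T=0.378, ωT=1.240407, cosh=1.873143, sinh=1.583877; start (x,ẋ)=(0.120243, 0.094501) → end (x,ẋ)=(-0.134206, -1.609140)

1 0.4660 0.1202 0.0945
2 0.8440 -0.1342 -1.6091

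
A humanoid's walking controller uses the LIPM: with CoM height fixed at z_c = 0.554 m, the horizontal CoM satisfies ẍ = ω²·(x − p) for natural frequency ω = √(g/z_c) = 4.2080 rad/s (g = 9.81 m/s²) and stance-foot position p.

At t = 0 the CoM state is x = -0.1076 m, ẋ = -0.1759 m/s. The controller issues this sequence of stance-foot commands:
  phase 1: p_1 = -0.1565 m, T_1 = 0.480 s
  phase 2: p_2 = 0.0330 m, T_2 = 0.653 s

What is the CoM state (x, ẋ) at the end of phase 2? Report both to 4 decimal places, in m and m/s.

x = -1.0340, ẋ = -4.4423

phase 1: p=-0.1565, T=0.480, ωT=2.019840, cosh=3.834898, sinh=3.702221; start (x,ẋ)=(-0.107600, -0.175900) → end (x,ẋ)=(-0.123731, 0.087252)
phase 2: p=0.0330, T=0.653, ωT=2.747824, cosh=7.836349, sinh=7.772282; start (x,ẋ)=(-0.123731, 0.087252) → end (x,ẋ)=(-1.034044, -4.442279)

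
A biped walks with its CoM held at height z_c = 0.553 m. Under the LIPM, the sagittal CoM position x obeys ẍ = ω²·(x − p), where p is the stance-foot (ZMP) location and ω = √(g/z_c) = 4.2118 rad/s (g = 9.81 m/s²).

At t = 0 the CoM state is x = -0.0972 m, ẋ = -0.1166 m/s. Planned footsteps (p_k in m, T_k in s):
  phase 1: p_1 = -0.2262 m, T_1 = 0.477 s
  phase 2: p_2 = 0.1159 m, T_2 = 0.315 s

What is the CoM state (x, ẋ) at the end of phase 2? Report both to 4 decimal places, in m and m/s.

x = 0.8521, ẋ = 3.4597

phase 1: p=-0.2262, T=0.477, ωT=2.009029, cosh=3.795095, sinh=3.660976; start (x,ẋ)=(-0.097200, -0.116600) → end (x,ẋ)=(0.162016, 1.546581)
phase 2: p=0.1159, T=0.315, ωT=1.326717, cosh=2.016999, sinh=1.751652; start (x,ẋ)=(0.162016, 1.546581) → end (x,ẋ)=(0.852127, 3.459681)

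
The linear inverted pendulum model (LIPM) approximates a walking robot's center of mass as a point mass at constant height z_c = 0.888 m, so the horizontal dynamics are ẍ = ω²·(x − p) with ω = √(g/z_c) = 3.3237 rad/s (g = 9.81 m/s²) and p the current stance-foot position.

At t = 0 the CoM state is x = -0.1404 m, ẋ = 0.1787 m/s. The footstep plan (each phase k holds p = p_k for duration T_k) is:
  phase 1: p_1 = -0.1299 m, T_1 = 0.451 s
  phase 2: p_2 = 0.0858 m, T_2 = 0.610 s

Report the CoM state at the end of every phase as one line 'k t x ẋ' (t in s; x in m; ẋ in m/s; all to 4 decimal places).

phase 1: p=-0.1299, T=0.451, ωT=1.498989, cosh=2.350257, sinh=2.126902; start (x,ẋ)=(-0.140400, 0.178700) → end (x,ẋ)=(-0.040224, 0.345765)
phase 2: p=0.0858, T=0.610, ωT=2.027457, cosh=3.863209, sinh=3.731539; start (x,ẋ)=(-0.040224, 0.345765) → end (x,ẋ)=(-0.012865, -0.227254)

1 0.4510 -0.0402 0.3458
2 1.0610 -0.0129 -0.2273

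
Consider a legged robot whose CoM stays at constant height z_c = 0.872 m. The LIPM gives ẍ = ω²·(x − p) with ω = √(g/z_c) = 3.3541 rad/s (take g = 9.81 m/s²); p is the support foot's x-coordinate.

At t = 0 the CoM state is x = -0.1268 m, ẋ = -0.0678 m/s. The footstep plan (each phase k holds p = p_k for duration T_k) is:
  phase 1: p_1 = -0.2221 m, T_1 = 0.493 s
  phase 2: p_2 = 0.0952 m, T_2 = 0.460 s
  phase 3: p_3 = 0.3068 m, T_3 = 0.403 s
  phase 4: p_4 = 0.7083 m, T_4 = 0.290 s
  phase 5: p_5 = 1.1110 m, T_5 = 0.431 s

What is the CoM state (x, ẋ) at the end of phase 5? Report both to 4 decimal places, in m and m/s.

x = 0.9617, ẋ = -0.0415

phase 1: p=-0.2221, T=0.493, ωT=1.653571, cosh=2.708487, sinh=2.517122; start (x,ẋ)=(-0.126800, -0.067800) → end (x,ẋ)=(-0.014862, 0.620952)
phase 2: p=0.0952, T=0.460, ωT=1.542886, cosh=2.445918, sinh=2.232154; start (x,ẋ)=(-0.014862, 0.620952) → end (x,ẋ)=(0.239240, 0.694774)
phase 3: p=0.3068, T=0.403, ωT=1.351702, cosh=2.061398, sinh=1.802599; start (x,ẋ)=(0.239240, 0.694774) → end (x,ẋ)=(0.540925, 1.023730)
phase 4: p=0.7083, T=0.290, ωT=0.972689, cosh=1.511556, sinh=1.133491; start (x,ẋ)=(0.540925, 1.023730) → end (x,ẋ)=(0.801265, 0.911093)
phase 5: p=1.1110, T=0.431, ωT=1.445617, cosh=2.240036, sinh=2.004435; start (x,ẋ)=(0.801265, 0.911093) → end (x,ẋ)=(0.961658, -0.041494)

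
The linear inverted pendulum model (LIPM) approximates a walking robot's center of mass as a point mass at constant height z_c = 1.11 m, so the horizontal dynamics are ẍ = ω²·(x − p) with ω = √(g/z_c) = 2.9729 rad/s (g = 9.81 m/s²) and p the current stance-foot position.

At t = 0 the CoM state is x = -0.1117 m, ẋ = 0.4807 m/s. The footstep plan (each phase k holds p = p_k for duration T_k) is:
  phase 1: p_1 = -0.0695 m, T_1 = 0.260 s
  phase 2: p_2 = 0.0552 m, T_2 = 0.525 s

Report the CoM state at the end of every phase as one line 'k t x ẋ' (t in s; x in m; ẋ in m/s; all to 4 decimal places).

1 0.2600 0.0129 0.5247
2 0.7850 0.3517 1.0179

phase 1: p=-0.0695, T=0.260, ωT=0.772954, cosh=1.313901, sinh=0.852254; start (x,ẋ)=(-0.111700, 0.480700) → end (x,ẋ)=(0.012858, 0.524672)
phase 2: p=0.0552, T=0.525, ωT=1.560773, cosh=2.486236, sinh=2.276263; start (x,ẋ)=(0.012858, 0.524672) → end (x,ẋ)=(0.351653, 1.017923)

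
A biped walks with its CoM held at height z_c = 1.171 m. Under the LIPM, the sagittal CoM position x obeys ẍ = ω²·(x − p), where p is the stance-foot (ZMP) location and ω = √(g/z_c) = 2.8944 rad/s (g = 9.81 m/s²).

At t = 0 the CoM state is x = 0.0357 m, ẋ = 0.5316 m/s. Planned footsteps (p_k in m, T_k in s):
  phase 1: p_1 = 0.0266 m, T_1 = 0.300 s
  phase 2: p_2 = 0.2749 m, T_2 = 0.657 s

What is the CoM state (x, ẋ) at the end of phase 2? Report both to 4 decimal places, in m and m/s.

phase 1: p=0.0266, T=0.300, ωT=0.868320, cosh=1.401280, sinh=0.981624; start (x,ẋ)=(0.035700, 0.531600) → end (x,ẋ)=(0.219642, 0.770776)
phase 2: p=0.2749, T=0.657, ωT=1.901621, cosh=3.423033, sinh=3.273707; start (x,ẋ)=(0.219642, 0.770776) → end (x,ẋ)=(0.957533, 2.114794)

x = 0.9575, ẋ = 2.1148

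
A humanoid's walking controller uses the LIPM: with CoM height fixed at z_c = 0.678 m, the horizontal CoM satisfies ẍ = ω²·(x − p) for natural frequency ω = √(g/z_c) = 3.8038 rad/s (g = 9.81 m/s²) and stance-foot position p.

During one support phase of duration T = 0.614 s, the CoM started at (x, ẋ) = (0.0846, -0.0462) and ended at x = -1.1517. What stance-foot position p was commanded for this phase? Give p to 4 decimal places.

ωT = 3.8038·0.614 = 2.335533; cosh(ωT) = 5.215864, sinh(ωT) = 5.119105
x(T) = p + (x₀−p)·cosh(ωT) + (ẋ₀/ω)·sinh(ωT) ⇒ p·(1 − cosh) = x(T) − x₀·cosh − (ẋ₀/ω)·sinh
numerator   = -1.1517 − (0.0846)·5.215864 − (-0.0462/3.8038)·5.119105 = -1.530787
denominator = 1 − 5.215864 = -4.215864
p = -1.530787 / -4.215864 = 0.3631

p = 0.3631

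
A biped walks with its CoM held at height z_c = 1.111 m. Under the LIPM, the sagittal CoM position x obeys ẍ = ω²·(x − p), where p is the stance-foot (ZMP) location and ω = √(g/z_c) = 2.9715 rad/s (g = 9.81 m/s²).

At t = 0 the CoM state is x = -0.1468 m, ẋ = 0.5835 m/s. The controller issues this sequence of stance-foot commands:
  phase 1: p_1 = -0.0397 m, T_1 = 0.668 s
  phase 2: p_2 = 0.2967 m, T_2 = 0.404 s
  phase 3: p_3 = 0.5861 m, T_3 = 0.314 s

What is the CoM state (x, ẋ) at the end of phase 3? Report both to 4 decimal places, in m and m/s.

phase 1: p=-0.0397, T=0.668, ωT=1.984962, cosh=3.708078, sinh=3.570692; start (x,ẋ)=(-0.146800, 0.583500) → end (x,ẋ)=(0.264326, 1.027299)
phase 2: p=0.2967, T=0.404, ωT=1.200486, cosh=1.811389, sinh=1.510342; start (x,ẋ)=(0.264326, 1.027299) → end (x,ẋ)=(0.760209, 1.715543)
phase 3: p=0.5861, T=0.314, ωT=0.933051, cosh=1.467803, sinh=1.074451; start (x,ẋ)=(0.760209, 1.715543) → end (x,ẋ)=(1.461972, 3.073960)

x = 1.4620, ẋ = 3.0740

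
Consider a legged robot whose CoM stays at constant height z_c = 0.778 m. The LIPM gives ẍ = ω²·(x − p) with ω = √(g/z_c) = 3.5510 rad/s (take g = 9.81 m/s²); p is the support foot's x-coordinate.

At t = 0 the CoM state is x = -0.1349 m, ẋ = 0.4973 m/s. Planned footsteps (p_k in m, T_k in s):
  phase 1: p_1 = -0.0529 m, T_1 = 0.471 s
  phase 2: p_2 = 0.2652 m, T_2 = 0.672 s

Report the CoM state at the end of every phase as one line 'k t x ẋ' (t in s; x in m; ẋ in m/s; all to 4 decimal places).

phase 1: p=-0.0529, T=0.471, ωT=1.672521, cosh=2.756675, sinh=2.568902; start (x,ẋ)=(-0.134900, 0.497300) → end (x,ẋ)=(0.080815, 0.622876)
phase 2: p=0.2652, T=0.672, ωT=2.386272, cosh=5.482428, sinh=5.390456; start (x,ẋ)=(0.080815, 0.622876) → end (x,ẋ)=(0.199854, -0.114538)

1 0.4710 0.0808 0.6229
2 1.1430 0.1999 -0.1145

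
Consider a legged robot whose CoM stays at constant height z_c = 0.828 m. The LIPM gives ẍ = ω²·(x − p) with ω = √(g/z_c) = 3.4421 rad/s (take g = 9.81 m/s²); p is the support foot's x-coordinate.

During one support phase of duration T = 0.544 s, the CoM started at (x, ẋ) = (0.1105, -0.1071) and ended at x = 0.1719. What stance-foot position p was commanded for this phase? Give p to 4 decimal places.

p = 0.0417

ωT = 3.4421·0.544 = 1.872502; cosh(ωT) = 3.329146, sinh(ωT) = 3.175407
x(T) = p + (x₀−p)·cosh(ωT) + (ẋ₀/ω)·sinh(ωT) ⇒ p·(1 − cosh) = x(T) − x₀·cosh − (ẋ₀/ω)·sinh
numerator   = 0.1719 − (0.1105)·3.329146 − (-0.1071/3.4421)·3.175407 = -0.097169
denominator = 1 − 3.329146 = -2.329146
p = -0.097169 / -2.329146 = 0.0417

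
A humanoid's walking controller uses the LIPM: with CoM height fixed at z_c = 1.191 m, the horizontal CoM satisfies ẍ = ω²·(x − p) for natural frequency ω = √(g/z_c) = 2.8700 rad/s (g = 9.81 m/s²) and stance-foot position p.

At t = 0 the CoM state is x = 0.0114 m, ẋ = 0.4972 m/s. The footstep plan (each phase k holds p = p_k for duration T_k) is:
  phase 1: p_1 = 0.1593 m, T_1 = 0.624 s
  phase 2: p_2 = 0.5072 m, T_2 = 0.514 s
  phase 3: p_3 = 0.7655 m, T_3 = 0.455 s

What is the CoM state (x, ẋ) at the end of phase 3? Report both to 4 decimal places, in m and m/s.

x = -1.3398, ẋ = -5.7700

phase 1: p=0.1593, T=0.624, ωT=1.790880, cosh=3.080769, sinh=2.913956; start (x,ẋ)=(0.011400, 0.497200) → end (x,ẋ)=(0.208469, 0.294863)
phase 2: p=0.5072, T=0.514, ωT=1.475180, cosh=2.300280, sinh=2.071543; start (x,ẋ)=(0.208469, 0.294863) → end (x,ẋ)=(0.032865, -1.097785)
phase 3: p=0.7655, T=0.455, ωT=1.305850, cosh=1.980884, sinh=1.709941; start (x,ẋ)=(0.032865, -1.097785) → end (x,ẋ)=(-1.339823, -5.770014)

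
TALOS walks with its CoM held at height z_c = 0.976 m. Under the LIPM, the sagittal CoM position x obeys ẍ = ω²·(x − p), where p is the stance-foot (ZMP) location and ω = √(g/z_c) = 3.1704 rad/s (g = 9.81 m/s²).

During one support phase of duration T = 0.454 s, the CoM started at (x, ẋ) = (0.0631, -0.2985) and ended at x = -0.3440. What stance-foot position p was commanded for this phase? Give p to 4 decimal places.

ωT = 3.1704·0.454 = 1.439362; cosh(ωT) = 2.227541, sinh(ωT) = 1.990462
x(T) = p + (x₀−p)·cosh(ωT) + (ẋ₀/ω)·sinh(ωT) ⇒ p·(1 − cosh) = x(T) − x₀·cosh − (ẋ₀/ω)·sinh
numerator   = -0.3440 − (0.0631)·2.227541 − (-0.2985/3.1704)·1.990462 = -0.297152
denominator = 1 − 2.227541 = -1.227541
p = -0.297152 / -1.227541 = 0.2421

p = 0.2421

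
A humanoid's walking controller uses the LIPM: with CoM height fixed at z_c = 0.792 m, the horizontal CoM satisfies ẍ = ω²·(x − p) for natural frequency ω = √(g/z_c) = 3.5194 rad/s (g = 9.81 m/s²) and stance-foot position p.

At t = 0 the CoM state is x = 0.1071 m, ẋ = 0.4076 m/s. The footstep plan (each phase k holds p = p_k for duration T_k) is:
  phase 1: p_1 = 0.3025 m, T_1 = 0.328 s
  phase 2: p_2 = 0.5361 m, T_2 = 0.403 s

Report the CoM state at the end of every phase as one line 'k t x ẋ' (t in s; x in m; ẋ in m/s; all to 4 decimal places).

phase 1: p=0.3025, T=0.328, ωT=1.154363, cosh=1.743631, sinh=1.428372; start (x,ẋ)=(0.107100, 0.407600) → end (x,ẋ)=(0.127222, -0.271575)
phase 2: p=0.5361, T=0.403, ωT=1.418318, cosh=2.186145, sinh=1.944024; start (x,ẋ)=(0.127222, -0.271575) → end (x,ẋ)=(-0.507778, -3.391163)

1 0.3280 0.1272 -0.2716
2 0.7310 -0.5078 -3.3912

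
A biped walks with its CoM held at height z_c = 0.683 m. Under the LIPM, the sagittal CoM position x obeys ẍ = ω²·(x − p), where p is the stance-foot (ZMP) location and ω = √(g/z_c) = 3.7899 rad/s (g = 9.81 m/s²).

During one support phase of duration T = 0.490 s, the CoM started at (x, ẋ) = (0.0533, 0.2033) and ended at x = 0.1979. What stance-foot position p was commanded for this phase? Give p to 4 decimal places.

ωT = 3.7899·0.490 = 1.857051; cosh(ωT) = 3.280477, sinh(ωT) = 3.124344
x(T) = p + (x₀−p)·cosh(ωT) + (ẋ₀/ω)·sinh(ωT) ⇒ p·(1 − cosh) = x(T) − x₀·cosh − (ẋ₀/ω)·sinh
numerator   = 0.1979 − (0.0533)·3.280477 − (0.2033/3.7899)·3.124344 = -0.144547
denominator = 1 − 3.280477 = -2.280477
p = -0.144547 / -2.280477 = 0.0634

p = 0.0634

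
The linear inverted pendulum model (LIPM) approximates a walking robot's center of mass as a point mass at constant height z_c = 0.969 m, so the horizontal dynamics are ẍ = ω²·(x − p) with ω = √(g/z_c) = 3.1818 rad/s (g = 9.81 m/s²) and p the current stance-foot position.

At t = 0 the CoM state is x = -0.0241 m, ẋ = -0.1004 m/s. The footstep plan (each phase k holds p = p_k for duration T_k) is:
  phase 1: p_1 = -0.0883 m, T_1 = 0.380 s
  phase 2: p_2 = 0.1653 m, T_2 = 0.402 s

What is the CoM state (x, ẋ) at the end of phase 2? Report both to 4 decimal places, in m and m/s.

phase 1: p=-0.0883, T=0.380, ωT=1.209084, cosh=1.824442, sinh=1.525972; start (x,ẋ)=(-0.024100, -0.100400) → end (x,ẋ)=(-0.019322, 0.128539)
phase 2: p=0.1653, T=0.402, ωT=1.279084, cosh=1.935819, sinh=1.657527; start (x,ẋ)=(-0.019322, 0.128539) → end (x,ẋ)=(-0.125134, -0.724854)

x = -0.1251, ẋ = -0.7249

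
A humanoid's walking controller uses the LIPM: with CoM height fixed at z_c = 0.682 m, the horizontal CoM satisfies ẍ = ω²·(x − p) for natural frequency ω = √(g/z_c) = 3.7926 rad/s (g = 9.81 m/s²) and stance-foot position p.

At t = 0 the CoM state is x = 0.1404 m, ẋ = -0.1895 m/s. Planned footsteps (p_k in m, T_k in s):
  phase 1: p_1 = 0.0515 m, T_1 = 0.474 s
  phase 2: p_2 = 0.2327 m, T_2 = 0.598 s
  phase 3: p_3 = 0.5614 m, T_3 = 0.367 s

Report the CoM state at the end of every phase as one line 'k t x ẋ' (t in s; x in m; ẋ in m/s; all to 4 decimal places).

1 0.4740 0.1805 0.4020
2 1.0720 0.4843 1.0165
3 1.4390 0.9026 1.6192

phase 1: p=0.0515, T=0.474, ωT=1.797692, cosh=3.100692, sinh=2.935011; start (x,ẋ)=(0.140400, -0.189500) → end (x,ẋ)=(0.180502, 0.401994)
phase 2: p=0.2327, T=0.598, ωT=2.267975, cosh=4.881670, sinh=4.778148; start (x,ẋ)=(0.180502, 0.401994) → end (x,ẋ)=(0.484340, 1.016480)
phase 3: p=0.5614, T=0.367, ωT=1.391884, cosh=2.135514, sinh=1.886908; start (x,ẋ)=(0.484340, 1.016480) → end (x,ẋ)=(0.902561, 1.619248)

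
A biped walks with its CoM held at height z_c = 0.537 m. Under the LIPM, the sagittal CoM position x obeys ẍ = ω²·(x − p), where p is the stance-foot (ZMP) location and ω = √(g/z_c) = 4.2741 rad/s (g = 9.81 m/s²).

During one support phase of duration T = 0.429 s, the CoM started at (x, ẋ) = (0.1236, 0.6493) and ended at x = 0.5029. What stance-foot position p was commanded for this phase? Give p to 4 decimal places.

p = 0.1615

ωT = 4.2741·0.429 = 1.833589; cosh(ωT) = 3.208069, sinh(ωT) = 3.048230
x(T) = p + (x₀−p)·cosh(ωT) + (ẋ₀/ω)·sinh(ωT) ⇒ p·(1 − cosh) = x(T) − x₀·cosh − (ẋ₀/ω)·sinh
numerator   = 0.5029 − (0.1236)·3.208069 − (0.6493/4.2741)·3.048230 = -0.356689
denominator = 1 − 3.208069 = -2.208069
p = -0.356689 / -2.208069 = 0.1615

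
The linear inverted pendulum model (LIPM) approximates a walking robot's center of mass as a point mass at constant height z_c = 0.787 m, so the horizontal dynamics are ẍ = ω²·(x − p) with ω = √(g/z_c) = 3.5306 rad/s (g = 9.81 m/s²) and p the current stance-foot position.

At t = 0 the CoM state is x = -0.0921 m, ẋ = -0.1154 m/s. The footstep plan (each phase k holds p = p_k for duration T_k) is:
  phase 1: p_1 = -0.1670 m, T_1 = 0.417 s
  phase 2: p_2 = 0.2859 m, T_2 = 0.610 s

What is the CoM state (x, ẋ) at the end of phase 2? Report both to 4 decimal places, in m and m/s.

x = -0.8974, ẋ = -4.0021

phase 1: p=-0.1670, T=0.417, ωT=1.472260, cosh=2.294241, sinh=2.064835; start (x,ẋ)=(-0.092100, -0.115400) → end (x,ẋ)=(-0.062652, 0.281274)
phase 2: p=0.2859, T=0.610, ωT=2.153666, cosh=4.366223, sinh=4.250165; start (x,ẋ)=(-0.062652, 0.281274) → end (x,ẋ)=(-0.897356, -4.002138)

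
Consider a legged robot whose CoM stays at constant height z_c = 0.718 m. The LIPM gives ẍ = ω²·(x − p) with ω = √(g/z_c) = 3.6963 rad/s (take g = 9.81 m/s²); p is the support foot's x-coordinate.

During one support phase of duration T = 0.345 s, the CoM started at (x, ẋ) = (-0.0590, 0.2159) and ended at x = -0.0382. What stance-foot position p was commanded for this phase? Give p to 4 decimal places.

p = 0.0223

ωT = 3.6963·0.345 = 1.275223; cosh(ωT) = 1.929435, sinh(ωT) = 1.650066
x(T) = p + (x₀−p)·cosh(ωT) + (ẋ₀/ω)·sinh(ωT) ⇒ p·(1 − cosh) = x(T) − x₀·cosh − (ẋ₀/ω)·sinh
numerator   = -0.0382 − (-0.0590)·1.929435 − (0.2159/3.6963)·1.650066 = -0.020743
denominator = 1 − 1.929435 = -0.929435
p = -0.020743 / -0.929435 = 0.0223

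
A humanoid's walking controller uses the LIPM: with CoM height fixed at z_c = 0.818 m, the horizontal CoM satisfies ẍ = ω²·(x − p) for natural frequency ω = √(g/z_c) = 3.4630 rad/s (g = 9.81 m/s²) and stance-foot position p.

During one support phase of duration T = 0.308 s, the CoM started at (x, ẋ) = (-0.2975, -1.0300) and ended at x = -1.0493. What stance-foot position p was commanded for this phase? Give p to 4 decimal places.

p = 0.2961

ωT = 3.4630·0.308 = 1.066604; cosh(ωT) = 1.624836, sinh(ωT) = 1.280660
x(T) = p + (x₀−p)·cosh(ωT) + (ẋ₀/ω)·sinh(ωT) ⇒ p·(1 − cosh) = x(T) − x₀·cosh − (ẋ₀/ω)·sinh
numerator   = -1.0493 − (-0.2975)·1.624836 − (-1.0300/3.4630)·1.280660 = -0.185005
denominator = 1 − 1.624836 = -0.624836
p = -0.185005 / -0.624836 = 0.2961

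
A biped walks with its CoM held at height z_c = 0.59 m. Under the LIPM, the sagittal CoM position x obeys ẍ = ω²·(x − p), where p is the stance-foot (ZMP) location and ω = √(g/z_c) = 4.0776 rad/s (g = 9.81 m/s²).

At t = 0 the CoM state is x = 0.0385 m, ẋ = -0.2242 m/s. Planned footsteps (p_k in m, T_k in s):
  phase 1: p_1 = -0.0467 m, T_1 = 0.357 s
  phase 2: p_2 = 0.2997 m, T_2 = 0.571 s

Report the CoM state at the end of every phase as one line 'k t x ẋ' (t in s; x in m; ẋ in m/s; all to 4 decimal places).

phase 1: p=-0.0467, T=0.357, ωT=1.455703, cosh=2.260367, sinh=2.027131; start (x,ẋ)=(0.038500, -0.224200) → end (x,ẋ)=(0.034425, 0.197474)
phase 2: p=0.2997, T=0.571, ωT=2.328310, cosh=5.179021, sinh=5.081561; start (x,ẋ)=(0.034425, 0.197474) → end (x,ẋ)=(-0.828070, -4.473929)

1 0.3570 0.0344 0.1975
2 0.9280 -0.8281 -4.4739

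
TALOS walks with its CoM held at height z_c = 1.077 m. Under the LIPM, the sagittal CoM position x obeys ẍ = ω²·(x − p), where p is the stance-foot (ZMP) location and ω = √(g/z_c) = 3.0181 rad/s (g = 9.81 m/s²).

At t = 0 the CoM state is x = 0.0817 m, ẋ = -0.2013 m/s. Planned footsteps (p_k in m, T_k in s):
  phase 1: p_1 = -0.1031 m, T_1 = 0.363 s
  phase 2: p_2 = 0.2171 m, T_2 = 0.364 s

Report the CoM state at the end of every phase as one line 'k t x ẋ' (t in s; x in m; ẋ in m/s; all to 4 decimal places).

1 0.3630 0.1156 0.4062
2 0.7270 0.2273 0.2683

phase 1: p=-0.1031, T=0.363, ωT=1.095570, cosh=1.662618, sinh=1.328270; start (x,ẋ)=(0.081700, -0.201300) → end (x,ẋ)=(0.115560, 0.406150)
phase 2: p=0.2171, T=0.364, ωT=1.098588, cosh=1.666635, sinh=1.333294; start (x,ẋ)=(0.115560, 0.406150) → end (x,ẋ)=(0.227292, 0.268304)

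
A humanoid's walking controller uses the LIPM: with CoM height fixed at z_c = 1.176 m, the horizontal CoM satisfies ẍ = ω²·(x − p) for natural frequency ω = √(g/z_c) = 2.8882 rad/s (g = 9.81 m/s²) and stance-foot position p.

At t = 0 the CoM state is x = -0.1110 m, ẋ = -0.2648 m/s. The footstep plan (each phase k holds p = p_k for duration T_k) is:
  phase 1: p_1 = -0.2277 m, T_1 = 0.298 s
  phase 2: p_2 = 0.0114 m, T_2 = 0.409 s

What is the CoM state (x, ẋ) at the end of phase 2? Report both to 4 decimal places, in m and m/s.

x = -0.3049, ẋ = -0.7798

phase 1: p=-0.2277, T=0.298, ωT=0.860684, cosh=1.393825, sinh=0.970952; start (x,ẋ)=(-0.111000, -0.264800) → end (x,ẋ)=(-0.154061, -0.041823)
phase 2: p=0.0114, T=0.409, ωT=1.181274, cosh=1.782705, sinh=1.475817; start (x,ẋ)=(-0.154061, -0.041823) → end (x,ẋ)=(-0.304938, -0.779827)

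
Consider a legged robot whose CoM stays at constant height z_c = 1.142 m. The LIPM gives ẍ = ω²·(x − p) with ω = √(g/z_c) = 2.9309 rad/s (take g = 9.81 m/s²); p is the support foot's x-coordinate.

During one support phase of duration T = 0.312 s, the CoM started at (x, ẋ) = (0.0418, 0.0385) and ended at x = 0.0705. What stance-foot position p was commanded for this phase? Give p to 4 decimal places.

ωT = 2.9309·0.312 = 0.914441; cosh(ωT) = 1.448060, sinh(ωT) = 1.047319
x(T) = p + (x₀−p)·cosh(ωT) + (ẋ₀/ω)·sinh(ωT) ⇒ p·(1 − cosh) = x(T) − x₀·cosh − (ẋ₀/ω)·sinh
numerator   = 0.0705 − (0.0418)·1.448060 − (0.0385/2.9309)·1.047319 = -0.003786
denominator = 1 − 1.448060 = -0.448060
p = -0.003786 / -0.448060 = 0.0085

p = 0.0085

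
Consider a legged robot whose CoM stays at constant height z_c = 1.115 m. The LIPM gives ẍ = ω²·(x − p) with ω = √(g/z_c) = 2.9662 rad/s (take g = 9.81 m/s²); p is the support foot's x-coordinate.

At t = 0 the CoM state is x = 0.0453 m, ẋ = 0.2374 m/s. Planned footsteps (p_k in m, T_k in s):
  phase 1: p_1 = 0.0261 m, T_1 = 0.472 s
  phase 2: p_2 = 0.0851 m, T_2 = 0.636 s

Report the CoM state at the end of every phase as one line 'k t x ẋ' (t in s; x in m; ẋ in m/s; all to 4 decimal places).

phase 1: p=0.0261, T=0.472, ωT=1.400046, cosh=2.150987, sinh=1.904401; start (x,ẋ)=(0.045300, 0.237400) → end (x,ẋ)=(0.219818, 0.619102)
phase 2: p=0.0851, T=0.636, ωT=1.886503, cosh=3.373932, sinh=3.222331; start (x,ẋ)=(0.219818, 0.619102) → end (x,ẋ)=(1.212190, 3.376451)

1 0.4720 0.2198 0.6191
2 1.1080 1.2122 3.3765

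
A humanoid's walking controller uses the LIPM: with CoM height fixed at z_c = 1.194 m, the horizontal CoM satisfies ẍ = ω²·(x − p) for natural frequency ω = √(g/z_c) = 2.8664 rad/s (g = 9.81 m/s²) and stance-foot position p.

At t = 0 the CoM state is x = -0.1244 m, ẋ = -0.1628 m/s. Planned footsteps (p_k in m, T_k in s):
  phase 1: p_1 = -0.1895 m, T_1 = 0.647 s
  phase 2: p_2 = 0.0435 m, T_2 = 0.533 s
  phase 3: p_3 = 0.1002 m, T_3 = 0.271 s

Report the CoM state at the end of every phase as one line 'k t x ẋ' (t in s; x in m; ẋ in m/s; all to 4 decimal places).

phase 1: p=-0.1895, T=0.647, ωT=1.854561, cosh=3.272707, sinh=3.116185; start (x,ẋ)=(-0.124400, -0.162800) → end (x,ẋ)=(-0.153434, 0.048692)
phase 2: p=0.0435, T=0.533, ωT=1.527791, cosh=2.412501, sinh=2.195486; start (x,ẋ)=(-0.153434, 0.048692) → end (x,ẋ)=(-0.394308, -1.121862)
phase 3: p=0.1002, T=0.271, ωT=0.776794, cosh=1.317184, sinh=0.857306; start (x,ẋ)=(-0.394308, -1.121862) → end (x,ẋ)=(-0.886693, -2.692894)

1 0.6470 -0.1534 0.0487
2 1.1800 -0.3943 -1.1219
3 1.4510 -0.8867 -2.6929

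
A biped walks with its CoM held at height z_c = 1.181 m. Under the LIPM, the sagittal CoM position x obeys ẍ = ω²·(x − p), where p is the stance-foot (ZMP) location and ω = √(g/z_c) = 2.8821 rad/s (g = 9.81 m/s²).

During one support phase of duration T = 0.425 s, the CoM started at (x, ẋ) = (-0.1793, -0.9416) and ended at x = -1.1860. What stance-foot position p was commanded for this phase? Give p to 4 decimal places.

ωT = 2.8821·0.425 = 1.224892; cosh(ωT) = 1.848795, sinh(ωT) = 1.555005
x(T) = p + (x₀−p)·cosh(ωT) + (ẋ₀/ω)·sinh(ωT) ⇒ p·(1 − cosh) = x(T) − x₀·cosh − (ẋ₀/ω)·sinh
numerator   = -1.1860 − (-0.1793)·1.848795 − (-0.9416/2.8821)·1.555005 = -0.346481
denominator = 1 − 1.848795 = -0.848795
p = -0.346481 / -0.848795 = 0.4082

p = 0.4082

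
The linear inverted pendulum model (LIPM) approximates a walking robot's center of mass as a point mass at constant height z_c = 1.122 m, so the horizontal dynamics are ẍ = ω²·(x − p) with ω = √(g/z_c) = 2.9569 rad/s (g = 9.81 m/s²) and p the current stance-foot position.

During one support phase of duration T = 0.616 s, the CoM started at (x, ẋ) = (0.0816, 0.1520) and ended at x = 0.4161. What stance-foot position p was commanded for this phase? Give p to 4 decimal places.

p = -0.0012

ωT = 2.9569·0.616 = 1.821450; cosh(ωT) = 3.171304, sinh(ωT) = 3.009513
x(T) = p + (x₀−p)·cosh(ωT) + (ẋ₀/ω)·sinh(ωT) ⇒ p·(1 − cosh) = x(T) − x₀·cosh − (ẋ₀/ω)·sinh
numerator   = 0.4161 − (0.0816)·3.171304 − (0.1520/2.9569)·3.009513 = 0.002617
denominator = 1 − 3.171304 = -2.171304
p = 0.002617 / -2.171304 = -0.0012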